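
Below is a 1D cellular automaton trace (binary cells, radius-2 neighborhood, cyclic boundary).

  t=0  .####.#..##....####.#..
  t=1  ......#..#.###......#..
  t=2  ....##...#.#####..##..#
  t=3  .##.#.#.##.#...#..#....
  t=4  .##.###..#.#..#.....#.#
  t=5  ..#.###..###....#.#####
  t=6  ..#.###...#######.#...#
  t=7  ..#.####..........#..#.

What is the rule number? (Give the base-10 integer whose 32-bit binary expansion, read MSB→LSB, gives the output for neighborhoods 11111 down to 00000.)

  [31] ##### => .  t=2,i=13
  [30] ####. => .  t=0,i=3
  [29] ###.# => .  t=0,i=4
  [28] ###.. => #  t=1,i=13
  [27] ##.## => .  t=4,i=3
  [26] ##.#. => .  t=0,i=5
  [25] ##..# => .  t=2,i=16
  [24] ##... => #  t=0,i=11
  [23] #.### => #  t=1,i=11
  [22] #.##. => .  t=3,i=8
  [21] #.#.# => #  t=3,i=4
  [20] #.#.. => #  t=0,i=6
  [19] #..## => .  t=0,i=8
  [18] #..#. => .  t=1,i=8
  [17] #...# => .  t=0,i=22
  [16] #.... => #  t=0,i=12
  [15] .#### => .  t=0,i=2
  [14] .###. => #  t=1,i=12
  [13] .##.# => #  t=3,i=2
  [12] .##.. => .  t=0,i=10
  [11] .#.## => .  t=1,i=10
  [10] .#.#. => #  t=3,i=5
  [9] .#..# => .  t=0,i=7
  [8] .#... => .  t=0,i=21
  [7] ..### => .  t=0,i=1
  [6] ..##. => #  t=0,i=9
  [5] ..#.# => #  t=1,i=9
  [4] ..#.. => .  t=1,i=6
  [3] ...## => .  t=0,i=0
  [2] ...#. => #  t=1,i=5
  [1] ....# => #  t=0,i=13
  [0] ..... => .  t=1,i=0
  bits 00010001101100010110010001100110 = 296838246

296838246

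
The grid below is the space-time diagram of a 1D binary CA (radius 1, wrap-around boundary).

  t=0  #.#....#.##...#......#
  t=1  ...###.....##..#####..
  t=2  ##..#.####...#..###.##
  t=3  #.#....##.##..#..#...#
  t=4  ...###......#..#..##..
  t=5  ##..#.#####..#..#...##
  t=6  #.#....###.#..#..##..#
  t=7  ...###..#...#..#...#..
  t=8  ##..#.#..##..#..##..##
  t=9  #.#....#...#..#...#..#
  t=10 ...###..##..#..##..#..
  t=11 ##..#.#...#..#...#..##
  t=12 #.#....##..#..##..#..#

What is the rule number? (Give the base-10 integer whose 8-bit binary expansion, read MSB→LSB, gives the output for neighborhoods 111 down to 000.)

  [7] ### => #  t=1,i=4
  [6] ##. => .  t=0,i=0
  [5] #.# => .  t=0,i=1
  [4] #.. => #  t=0,i=3
  [3] .## => .  t=0,i=9
  [2] .#. => .  t=0,i=2
  [1] ..# => .  t=0,i=6
  [0] ... => #  t=0,i=4
  bits 10010001 = 145

145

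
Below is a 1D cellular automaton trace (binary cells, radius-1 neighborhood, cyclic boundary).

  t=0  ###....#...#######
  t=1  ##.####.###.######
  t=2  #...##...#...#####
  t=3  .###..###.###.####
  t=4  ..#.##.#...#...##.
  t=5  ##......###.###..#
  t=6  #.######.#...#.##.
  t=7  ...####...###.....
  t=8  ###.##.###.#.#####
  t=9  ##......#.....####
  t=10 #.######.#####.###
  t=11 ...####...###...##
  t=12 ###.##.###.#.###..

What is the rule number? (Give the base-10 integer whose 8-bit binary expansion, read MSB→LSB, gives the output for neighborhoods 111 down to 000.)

  nb ###: next=#  (t=0,i=0, bit7=1)
  nb ##.: next=.  (t=0,i=2, bit6=0)
  nb #.#: next=.  (t=1,i=2, bit5=0)
  nb #..: next=#  (t=0,i=3, bit4=1)
  nb .##: next=.  (t=0,i=11, bit3=0)
  nb .#.: next=.  (t=0,i=7, bit2=0)
  nb ..#: next=#  (t=0,i=6, bit1=1)
  nb ...: next=#  (t=0,i=4, bit0=1)
  bits 10010011 = 147

147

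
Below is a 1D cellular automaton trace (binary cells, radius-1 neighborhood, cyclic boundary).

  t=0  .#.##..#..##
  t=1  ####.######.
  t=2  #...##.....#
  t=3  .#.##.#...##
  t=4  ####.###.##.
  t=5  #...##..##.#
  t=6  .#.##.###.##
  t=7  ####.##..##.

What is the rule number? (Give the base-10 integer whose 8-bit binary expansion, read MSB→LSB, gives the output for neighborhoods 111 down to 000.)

62

  ### -> .   bit 7 = 0  t=1,i=1
  ##. -> .   bit 6 = 0  t=0,i=4
  #.# -> #   bit 5 = 1  t=0,i=0
  #.. -> #   bit 4 = 1  t=0,i=5
  .## -> #   bit 3 = 1  t=0,i=3
  .#. -> #   bit 2 = 1  t=0,i=1
  ..# -> #   bit 1 = 1  t=0,i=6
  ... -> .   bit 0 = 0  t=2,i=2
  bits 00111110 = 62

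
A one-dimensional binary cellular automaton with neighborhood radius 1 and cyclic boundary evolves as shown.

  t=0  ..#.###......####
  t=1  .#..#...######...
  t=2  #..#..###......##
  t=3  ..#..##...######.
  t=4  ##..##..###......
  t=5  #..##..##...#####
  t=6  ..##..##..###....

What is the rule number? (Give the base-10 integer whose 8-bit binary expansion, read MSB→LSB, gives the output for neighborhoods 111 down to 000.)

  nb ###: next=.  (t=0,i=5, bit7=0)
  nb ##.: next=.  (t=0,i=6, bit6=0)
  nb #.#: next=.  (t=0,i=3, bit5=0)
  nb #..: next=.  (t=0,i=0, bit4=0)
  nb .##: next=#  (t=0,i=4, bit3=1)
  nb .#.: next=.  (t=0,i=2, bit2=0)
  nb ..#: next=#  (t=0,i=1, bit1=1)
  nb ...: next=#  (t=0,i=8, bit0=1)
  bits 00001011 = 11

11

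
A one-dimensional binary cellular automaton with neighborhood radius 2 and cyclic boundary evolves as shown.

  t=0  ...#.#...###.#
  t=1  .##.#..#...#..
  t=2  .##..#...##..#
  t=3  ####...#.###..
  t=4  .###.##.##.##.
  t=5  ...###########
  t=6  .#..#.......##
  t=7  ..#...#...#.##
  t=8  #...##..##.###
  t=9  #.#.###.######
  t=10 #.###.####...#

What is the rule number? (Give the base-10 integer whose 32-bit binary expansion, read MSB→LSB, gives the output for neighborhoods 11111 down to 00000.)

2061745734

  [31] ##### => .  t=5,i=5
  [30] ####. => #  t=3,i=2
  [29] ###.# => #  t=0,i=11
  [28] ###.. => #  t=3,i=3
  [27] ##.## => #  t=4,i=4
  [26] ##.#. => .  t=0,i=12
  [25] ##..# => #  t=2,i=3
  [24] ##... => .  t=3,i=4
  [23] #.### => #  t=3,i=9
  [22] #.##. => #  t=2,i=1
  [21] #.#.# => #  t=9,i=2
  [20] #.#.. => .  t=0,i=5
  [19] #..## => .  t=3,i=13
  [18] #..#. => .  t=1,i=6
  [17] #...# => #  t=0,i=1
  [16] #.... => #  t=6,i=6
  [15] .#### => #  t=3,i=1
  [14] .###. => .  t=0,i=10
  [13] .##.# => #  t=1,i=2
  [12] .##.. => #  t=2,i=2
  [11] .#.## => #  t=2,i=0
  [10] .#.#. => #  t=0,i=4
  [9] .#..# => #  t=1,i=5
  [8] .#... => .  t=0,i=0
  [7] ..### => .  t=0,i=9
  [6] ..##. => #  t=1,i=1
  [5] ..#.# => .  t=0,i=3
  [4] ..#.. => .  t=1,i=7
  [3] ...## => .  t=0,i=8
  [2] ...#. => #  t=0,i=2
  [1] ....# => #  t=6,i=10
  [0] ..... => .  t=6,i=7
  bits 01111010111000111011111001000110 = 2061745734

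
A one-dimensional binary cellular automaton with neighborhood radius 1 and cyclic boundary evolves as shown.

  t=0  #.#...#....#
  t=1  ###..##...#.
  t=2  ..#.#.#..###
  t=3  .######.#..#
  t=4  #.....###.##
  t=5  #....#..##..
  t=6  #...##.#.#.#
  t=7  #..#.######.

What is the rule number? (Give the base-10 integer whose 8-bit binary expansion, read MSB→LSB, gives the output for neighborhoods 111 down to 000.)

102

  [7] ### => .  t=1,i=1
  [6] ##. => #  t=0,i=0
  [5] #.# => #  t=0,i=1
  [4] #.. => .  t=0,i=3
  [3] .## => .  t=0,i=11
  [2] .#. => #  t=0,i=2
  [1] ..# => #  t=0,i=5
  [0] ... => .  t=0,i=4
  bits 01100110 = 102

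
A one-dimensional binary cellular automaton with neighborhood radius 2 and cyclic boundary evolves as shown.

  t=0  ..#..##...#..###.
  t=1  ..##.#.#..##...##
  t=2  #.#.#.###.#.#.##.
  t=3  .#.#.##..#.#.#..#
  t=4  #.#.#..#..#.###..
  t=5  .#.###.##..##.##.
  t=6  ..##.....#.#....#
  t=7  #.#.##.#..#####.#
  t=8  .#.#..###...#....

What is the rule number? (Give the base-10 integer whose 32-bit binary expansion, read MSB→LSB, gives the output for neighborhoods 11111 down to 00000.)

2542866266

  [31] ##### => #  t=7,i=12
  [30] ####. => .  t=7,i=13
  [29] ###.# => .  t=2,i=8
  [28] ###.. => #  t=0,i=15
  [27] ##.## => .  t=5,i=6
  [26] ##.#. => #  t=1,i=4
  [25] ##..# => #  t=1,i=0
  [24] ##... => #  t=0,i=7
  [23] #.### => #  t=2,i=6
  [22] #.##. => .  t=2,i=14
  [21] #.#.# => .  t=1,i=5
  [20] #.#.. => #  t=1,i=7
  [19] #..## => .  t=0,i=4
  [18] #..#. => .  t=3,i=8
  [17] #...# => .  t=0,i=0
  [16] #.... => #  t=6,i=5
  [15] .#### => .  t=7,i=11
  [14] .###. => .  t=0,i=14
  [13] .##.# => .  t=1,i=3
  [12] .##.. => .  t=0,i=6
  [11] .#.## => #  t=2,i=5
  [10] .#.#. => #  t=1,i=6
  [9] .#..# => #  t=0,i=3
  [8] .#... => #  t=6,i=12
  [7] ..### => .  t=0,i=13
  [6] ..##. => #  t=0,i=5
  [5] ..#.# => .  t=3,i=9
  [4] ..#.. => #  t=0,i=2
  [3] ...## => #  t=1,i=14
  [2] ...#. => .  t=0,i=1
  [1] ....# => #  t=6,i=7
  [0] ..... => .  t=6,i=6
  bits 10010111100100010000111101011010 = 2542866266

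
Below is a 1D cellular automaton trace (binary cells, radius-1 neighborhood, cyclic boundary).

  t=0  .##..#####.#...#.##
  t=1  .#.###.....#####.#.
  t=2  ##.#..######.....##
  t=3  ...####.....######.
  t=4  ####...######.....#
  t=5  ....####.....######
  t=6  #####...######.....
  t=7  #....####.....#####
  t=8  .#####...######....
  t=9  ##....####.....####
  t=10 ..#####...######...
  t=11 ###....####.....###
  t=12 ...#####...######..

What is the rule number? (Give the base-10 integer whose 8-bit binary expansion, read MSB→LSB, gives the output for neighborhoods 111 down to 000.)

31

  nb ###: next=.  (t=0,i=6, bit7=0)
  nb ##.: next=.  (t=0,i=2, bit6=0)
  nb #.#: next=.  (t=0,i=0, bit5=0)
  nb #..: next=#  (t=0,i=3, bit4=1)
  nb .##: next=#  (t=0,i=1, bit3=1)
  nb .#.: next=#  (t=0,i=11, bit2=1)
  nb ..#: next=#  (t=0,i=4, bit1=1)
  nb ...: next=#  (t=0,i=13, bit0=1)
  bits 00011111 = 31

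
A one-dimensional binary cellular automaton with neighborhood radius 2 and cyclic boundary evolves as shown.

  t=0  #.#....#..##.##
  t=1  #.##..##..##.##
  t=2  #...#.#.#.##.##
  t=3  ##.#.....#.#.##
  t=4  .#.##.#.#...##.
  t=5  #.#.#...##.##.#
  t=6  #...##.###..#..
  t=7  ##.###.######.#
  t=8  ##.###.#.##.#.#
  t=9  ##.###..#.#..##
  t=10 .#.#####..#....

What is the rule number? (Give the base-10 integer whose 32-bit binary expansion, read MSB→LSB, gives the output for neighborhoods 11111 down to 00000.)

  nb #####: next=#  (t=7,i=9, bit31=1)
  nb ####.: next=.  (t=3,i=0, bit30=0)
  nb ###.#: next=#  (t=0,i=0, bit29=1)
  nb ###..: next=#  (t=2,i=0, bit28=1)
  nb ##.##: next=.  (t=0,i=12, bit27=0)
  nb ##.#.: next=.  (t=0,i=1, bit26=0)
  nb ##..#: next=#  (t=1,i=4, bit25=1)
  nb ##...: next=#  (t=2,i=1, bit24=1)
  nb #.###: next=#  (t=0,i=13, bit23=1)
  nb #.##.: next=.  (t=1,i=2, bit22=0)
  nb #.#.#: next=.  (t=2,i=6, bit21=0)
  nb #.#..: next=#  (t=0,i=2, bit20=1)
  nb #..##: next=.  (t=0,i=9, bit19=0)
  nb #..#.: next=#  (t=4,i=0, bit18=1)
  nb #...#: next=.  (t=2,i=2, bit17=0)
  nb #....: next=.  (t=0,i=4, bit16=0)
  nb .####: next=.  (t=3,i=14, bit15=0)
  nb .###.: next=#  (t=0,i=14, bit14=1)
  nb .##.#: next=#  (t=0,i=11, bit13=1)
  nb .##..: next=.  (t=1,i=3, bit12=0)
  nb .#.##: next=#  (t=2,i=9, bit11=1)
  nb .#.#.: next=.  (t=2,i=5, bit10=0)
  nb .#..#: next=.  (t=0,i=8, bit9=0)
  nb .#...: next=#  (t=0,i=3, bit8=1)
  nb ..###: next=.  (t=9,i=13, bit7=0)
  nb ..##.: next=#  (t=0,i=10, bit6=1)
  nb ..#.#: next=.  (t=2,i=4, bit5=0)
  nb ..#..: next=#  (t=0,i=7, bit4=1)
  nb ...##: next=#  (t=4,i=11, bit3=1)
  nb ...#.: next=#  (t=0,i=6, bit2=1)
  nb ....#: next=.  (t=0,i=5, bit1=0)
  nb .....: next=#  (t=3,i=6, bit0=1)
  bits 10110011100101000110100101011101 = 3012847965

3012847965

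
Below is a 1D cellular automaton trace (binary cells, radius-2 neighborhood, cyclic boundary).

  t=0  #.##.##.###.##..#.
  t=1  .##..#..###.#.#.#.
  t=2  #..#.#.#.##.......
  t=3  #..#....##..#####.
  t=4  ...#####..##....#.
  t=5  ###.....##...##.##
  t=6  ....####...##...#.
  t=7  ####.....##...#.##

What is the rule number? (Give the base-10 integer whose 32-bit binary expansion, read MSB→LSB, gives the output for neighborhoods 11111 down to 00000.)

  [31] ##### => .  t=3,i=14
  [30] ####. => .  t=3,i=15
  [29] ###.# => #  t=0,i=10
  [28] ###.. => .  t=4,i=7
  [27] ##.## => .  t=0,i=4
  [26] ##.#. => .  t=1,i=11
  [25] ##..# => #  t=0,i=14
  [24] ##... => .  t=2,i=11
  [23] #.### => #  t=0,i=8
  [22] #.##. => #  t=0,i=2
  [21] #.#.# => .  t=0,i=0
  [20] #.#.. => .  t=1,i=16
  [19] #..## => #  t=1,i=0
  [18] #..#. => .  t=0,i=15
  [17] #...# => #  t=5,i=11
  [16] #.... => #  t=2,i=12
  [15] .#### => .  t=3,i=13
  [14] .###. => #  t=0,i=9
  [13] .##.# => .  t=0,i=3
  [12] .##.. => .  t=0,i=13
  [11] .#.## => #  t=0,i=1
  [10] .#.#. => .  t=0,i=17
  [9] .#..# => .  t=1,i=6
  [8] .#... => #  t=3,i=4
  [7] ..### => .  t=1,i=8
  [6] ..##. => .  t=1,i=1
  [5] ..#.# => #  t=0,i=16
  [4] ..#.. => #  t=1,i=5
  [3] ...## => #  t=3,i=7
  [2] ...#. => .  t=2,i=17
  [1] ....# => #  t=2,i=16
  [0] ..... => #  t=2,i=13
  bits 00100010110010110100100100111011 = 583747899

583747899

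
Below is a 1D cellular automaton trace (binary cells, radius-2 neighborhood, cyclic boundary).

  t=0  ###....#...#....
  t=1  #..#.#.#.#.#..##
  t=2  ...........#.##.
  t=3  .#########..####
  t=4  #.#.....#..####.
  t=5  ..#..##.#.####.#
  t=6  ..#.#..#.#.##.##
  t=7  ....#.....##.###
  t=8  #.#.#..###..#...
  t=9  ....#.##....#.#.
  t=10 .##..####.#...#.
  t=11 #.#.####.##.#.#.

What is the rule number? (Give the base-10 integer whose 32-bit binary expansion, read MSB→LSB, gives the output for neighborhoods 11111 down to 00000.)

  #####|.  b31=0 t=3,i=3
  ####.|#  b30=1 t=3,i=8
  ###.#|.  b29=0 t=3,i=15
  ###..|.  b28=0 t=0,i=2
  ##.##|#  b27=1 t=3,i=0
  ##.#.|#  b26=1 t=4,i=15
  ##..#|.  b25=0 t=1,i=1
  ##...|#  b24=1 t=0,i=3
  #.###|.  b23=0 t=3,i=1
  #.##.|#  b22=1 t=2,i=13
  #.#.#|.  b21=0 t=1,i=5
  #.#..|#  b20=1 t=1,i=11
  #..##|#  b19=1 t=1,i=13
  #..#.|.  b18=0 t=1,i=2
  #...#|#  b17=1 t=0,i=9
  #....|.  b16=0 t=0,i=4
  .####|#  b15=1 t=3,i=2
  .###.|.  b14=0 t=0,i=1
  .##.#|.  b13=0 t=5,i=6
  .##..|#  b12=1 t=2,i=14
  .#.##|#  b11=1 t=2,i=12
  .#.#.|.  b10=0 t=1,i=4
  .#..#|.  b9=0 t=1,i=12
  .#...|.  b8=0 t=0,i=8
  ..###|#  b7=1 t=0,i=0
  ..##.|.  b6=0 t=5,i=5
  ..#.#|.  b5=0 t=1,i=3
  ..#..|#  b4=1 t=0,i=7
  ...##|#  b3=1 t=0,i=15
  ...#.|.  b2=0 t=0,i=6
  ....#|#  b1=1 t=0,i=5
  .....|#  b0=1 t=2,i=1
  bits 01001101010110101001100010011011 = 1297782939

1297782939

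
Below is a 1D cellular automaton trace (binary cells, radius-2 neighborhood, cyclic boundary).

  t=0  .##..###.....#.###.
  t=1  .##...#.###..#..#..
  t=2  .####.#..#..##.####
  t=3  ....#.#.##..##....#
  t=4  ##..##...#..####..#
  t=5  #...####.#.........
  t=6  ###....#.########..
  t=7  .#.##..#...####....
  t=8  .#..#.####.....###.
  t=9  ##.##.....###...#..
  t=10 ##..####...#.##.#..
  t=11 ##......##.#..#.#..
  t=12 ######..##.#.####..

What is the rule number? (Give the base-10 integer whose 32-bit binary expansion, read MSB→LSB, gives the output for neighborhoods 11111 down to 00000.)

2702669169

  ##### -> #   bit 31 = 1  t=6,i=11
  ####. -> .   bit 30 = 0  t=2,i=3
  ###.# -> #   bit 29 = 1  t=2,i=4
  ###.. -> .   bit 28 = 0  t=0,i=7
  ##.## -> .   bit 27 = 0  t=2,i=0
  ##.#. -> .   bit 26 = 0  t=2,i=5
  ##..# -> .   bit 25 = 0  t=0,i=3
  ##... -> #   bit 24 = 1  t=0,i=8
  #.### -> .   bit 23 = 0  t=0,i=15
  #.##. -> .   bit 22 = 0  t=3,i=8
  #.#.# -> .   bit 21 = 0  t=3,i=6
  #.#.. -> #   bit 20 = 1  t=2,i=6
  #..## -> .   bit 19 = 0  t=0,i=0
  #..#. -> #   bit 18 = 1  t=1,i=12
  #...# -> #   bit 17 = 1  t=1,i=4
  #.... -> #   bit 16 = 1  t=0,i=9
  .#### -> .   bit 15 = 0  t=2,i=2
  .###. -> #   bit 14 = 1  t=0,i=6
  .##.# -> #   bit 13 = 1  t=2,i=13
  .##.. -> #   bit 12 = 1  t=0,i=2
  .#.## -> .   bit 11 = 0  t=0,i=14
  .#.#. -> #   bit 10 = 1  t=3,i=5
  .#..# -> .   bit 9 = 0  t=1,i=14
  .#... -> #   bit 8 = 1  t=1,i=17
  ..### -> .   bit 7 = 0  t=0,i=5
  ..##. -> #   bit 6 = 1  t=0,i=1
  ..#.# -> #   bit 5 = 1  t=0,i=13
  ..#.. -> #   bit 4 = 1  t=1,i=13
  ...## -> .   bit 3 = 0  t=1,i=0
  ...#. -> .   bit 2 = 0  t=0,i=12
  ....# -> .   bit 1 = 0  t=0,i=11
  ..... -> #   bit 0 = 1  t=0,i=10
  bits 10100001000101110111010101110001 = 2702669169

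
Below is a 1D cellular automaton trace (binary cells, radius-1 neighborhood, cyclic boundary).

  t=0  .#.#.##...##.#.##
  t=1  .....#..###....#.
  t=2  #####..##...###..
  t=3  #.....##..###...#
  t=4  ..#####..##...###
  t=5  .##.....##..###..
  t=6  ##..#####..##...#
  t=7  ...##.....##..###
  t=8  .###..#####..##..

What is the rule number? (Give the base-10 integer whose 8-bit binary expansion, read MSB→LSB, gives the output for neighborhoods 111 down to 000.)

11

  nb ###: next=.  (t=1,i=9, bit7=0)
  nb ##.: next=.  (t=0,i=6, bit6=0)
  nb #.#: next=.  (t=0,i=0, bit5=0)
  nb #..: next=.  (t=0,i=7, bit4=0)
  nb .##: next=#  (t=0,i=5, bit3=1)
  nb .#.: next=.  (t=0,i=1, bit2=0)
  nb ..#: next=#  (t=0,i=9, bit1=1)
  nb ...: next=#  (t=0,i=8, bit0=1)
  bits 00001011 = 11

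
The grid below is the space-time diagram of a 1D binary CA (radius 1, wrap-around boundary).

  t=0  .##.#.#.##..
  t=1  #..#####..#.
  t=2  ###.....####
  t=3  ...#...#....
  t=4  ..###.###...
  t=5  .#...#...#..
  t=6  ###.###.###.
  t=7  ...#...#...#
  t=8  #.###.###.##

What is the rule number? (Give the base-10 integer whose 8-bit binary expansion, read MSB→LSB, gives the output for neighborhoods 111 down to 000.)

54

  ###|.  b7=0 t=1,i=4
  ##.|.  b6=0 t=0,i=2
  #.#|#  b5=1 t=0,i=3
  #..|#  b4=1 t=0,i=10
  .##|.  b3=0 t=0,i=1
  .#.|#  b2=1 t=0,i=4
  ..#|#  b1=1 t=0,i=0
  ...|.  b0=0 t=0,i=11
  bits 00110110 = 54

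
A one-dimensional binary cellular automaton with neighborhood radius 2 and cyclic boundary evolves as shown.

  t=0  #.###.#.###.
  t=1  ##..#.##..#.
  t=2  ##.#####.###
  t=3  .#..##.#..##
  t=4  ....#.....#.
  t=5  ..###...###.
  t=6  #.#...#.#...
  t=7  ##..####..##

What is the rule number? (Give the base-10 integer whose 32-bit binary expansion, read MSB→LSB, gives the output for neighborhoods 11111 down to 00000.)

  [31] ##### => #  t=2,i=5
  [30] ####. => .  t=2,i=0
  [29] ###.# => #  t=0,i=4
  [28] ###.. => .  t=5,i=4
  [27] ##.## => .  t=2,i=2
  [26] ##.#. => .  t=0,i=5
  [25] ##..# => .  t=1,i=2
  [24] ##... => .  t=5,i=5
  [23] #.### => .  t=0,i=2
  [22] #.##. => #  t=1,i=0
  [21] #.#.# => #  t=0,i=0
  [20] #.#.. => .  t=3,i=1
  [19] #..## => .  t=3,i=3
  [18] #..#. => #  t=1,i=3
  [17] #...# => #  t=5,i=0
  [16] #.... => .  t=4,i=0
  [15] .#### => #  t=2,i=4
  [14] .###. => .  t=0,i=3
  [13] .##.# => .  t=3,i=5
  [12] .##.. => #  t=1,i=1
  [11] .#.## => #  t=0,i=1
  [10] .#.#. => #  t=6,i=1
  [9] .#..# => .  t=3,i=2
  [8] .#... => .  t=4,i=5
  [7] ..### => #  t=5,i=2
  [6] ..##. => #  t=3,i=4
  [5] ..#.# => #  t=1,i=4
  [4] ..#.. => #  t=4,i=4
  [3] ...## => .  t=5,i=1
  [2] ...#. => #  t=4,i=3
  [1] ....# => #  t=4,i=2
  [0] ..... => .  t=4,i=1
  bits 10100000011001101001110011110110 = 2691079414

2691079414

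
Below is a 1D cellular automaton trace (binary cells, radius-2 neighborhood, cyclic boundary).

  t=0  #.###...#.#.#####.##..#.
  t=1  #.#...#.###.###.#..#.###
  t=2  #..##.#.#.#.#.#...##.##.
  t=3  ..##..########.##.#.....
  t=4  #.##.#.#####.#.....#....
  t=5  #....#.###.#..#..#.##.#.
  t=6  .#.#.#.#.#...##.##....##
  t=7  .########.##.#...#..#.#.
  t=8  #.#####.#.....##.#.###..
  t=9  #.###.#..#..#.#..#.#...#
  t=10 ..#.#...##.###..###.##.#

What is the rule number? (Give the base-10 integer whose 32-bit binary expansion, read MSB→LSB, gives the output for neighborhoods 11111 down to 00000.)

  #####|#  b31=1 t=0,i=14
  ####.|.  b30=0 t=0,i=15
  ###.#|#  b29=1 t=0,i=16
  ###..|.  b28=0 t=0,i=4
  ##.##|.  b27=0 t=0,i=17
  ##.#.|.  b26=0 t=1,i=1
  ##..#|.  b25=0 t=0,i=20
  ##...|.  b24=0 t=0,i=5
  #.###|#  b23=1 t=0,i=2
  #.##.|.  b22=0 t=0,i=18
  #.#.#|#  b21=1 t=0,i=0
  #.#..|.  b20=0 t=1,i=2
  #..##|#  b19=1 t=2,i=2
  #..#.|#  b18=1 t=0,i=21
  #...#|#  b17=1 t=0,i=6
  #....|.  b16=0 t=3,i=20
  .####|#  b15=1 t=0,i=13
  .###.|.  b14=0 t=0,i=3
  .##.#|.  b13=0 t=2,i=4
  .##..|#  b12=1 t=0,i=19
  .#.##|.  b11=0 t=0,i=1
  .#.#.|#  b10=1 t=0,i=9
  .#..#|.  b9=0 t=1,i=17
  .#...|#  b8=1 t=1,i=3
  ..###|.  b7=0 t=3,i=6
  ..##.|#  b6=1 t=2,i=3
  ..#.#|#  b5=1 t=0,i=8
  ..#..|#  b4=1 t=4,i=19
  ...##|.  b3=0 t=2,i=17
  ...#.|.  b2=0 t=0,i=7
  ....#|#  b1=1 t=3,i=0
  .....|.  b0=0 t=3,i=21
  bits 10100000101011101001010101110010 = 2695796082

2695796082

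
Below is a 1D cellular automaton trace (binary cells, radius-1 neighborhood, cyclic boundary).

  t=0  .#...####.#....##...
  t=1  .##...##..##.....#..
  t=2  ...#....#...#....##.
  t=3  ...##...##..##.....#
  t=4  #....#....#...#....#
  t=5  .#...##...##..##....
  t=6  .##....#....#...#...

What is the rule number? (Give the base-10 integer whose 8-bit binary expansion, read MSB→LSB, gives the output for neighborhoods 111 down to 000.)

  nb ###: next=#  (t=0,i=6, bit7=1)
  nb ##.: next=.  (t=0,i=8, bit6=0)
  nb #.#: next=.  (t=0,i=9, bit5=0)
  nb #..: next=#  (t=0,i=2, bit4=1)
  nb .##: next=.  (t=0,i=5, bit3=0)
  nb .#.: next=#  (t=0,i=1, bit2=1)
  nb ..#: next=.  (t=0,i=0, bit1=0)
  nb ...: next=.  (t=0,i=3, bit0=0)
  bits 10010100 = 148

148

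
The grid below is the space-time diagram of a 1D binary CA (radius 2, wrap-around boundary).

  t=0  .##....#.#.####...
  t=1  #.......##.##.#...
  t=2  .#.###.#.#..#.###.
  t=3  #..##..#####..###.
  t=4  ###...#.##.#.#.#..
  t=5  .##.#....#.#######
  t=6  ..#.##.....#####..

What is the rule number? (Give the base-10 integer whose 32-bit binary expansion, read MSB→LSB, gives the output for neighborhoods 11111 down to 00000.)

2428430089

  ##### -> #   bit 31 = 1  t=3,i=9
  ####. -> .   bit 30 = 0  t=0,i=13
  ###.# -> .   bit 29 = 0  t=2,i=5
  ###.. -> #   bit 28 = 1  t=0,i=14
  ##.## -> .   bit 27 = 0  t=1,i=10
  ##.#. -> .   bit 26 = 0  t=1,i=13
  ##..# -> .   bit 25 = 0  t=2,i=17
  ##... -> .   bit 24 = 0  t=0,i=3
  #.### -> #   bit 23 = 1  t=0,i=11
  #.##. -> .   bit 22 = 0  t=1,i=11
  #.#.# -> #   bit 21 = 1  t=0,i=9
  #.#.. -> #   bit 20 = 1  t=1,i=14
  #..## -> #   bit 19 = 1  t=3,i=2
  #..#. -> #   bit 18 = 1  t=2,i=0
  #...# -> #   bit 17 = 1  t=1,i=16
  #.... -> .   bit 16 = 0  t=0,i=4
  .#### -> #   bit 15 = 1  t=0,i=12
  .###. -> #   bit 14 = 1  t=2,i=4
  .##.# -> #   bit 13 = 1  t=1,i=9
  .##.. -> .   bit 12 = 0  t=0,i=2
  .#.## -> .   bit 11 = 0  t=0,i=10
  .#.#. -> #   bit 10 = 1  t=0,i=8
  .#..# -> #   bit 9 = 1  t=2,i=10
  .#... -> #   bit 8 = 1  t=1,i=1
  ..### -> .   bit 7 = 0  t=3,i=7
  ..##. -> .   bit 6 = 0  t=0,i=1
  ..#.# -> .   bit 5 = 0  t=0,i=7
  ..#.. -> .   bit 4 = 0  t=1,i=0
  ...## -> #   bit 3 = 1  t=0,i=0
  ...#. -> .   bit 2 = 0  t=0,i=6
  ....# -> .   bit 1 = 0  t=0,i=5
  ..... -> #   bit 0 = 1  t=1,i=3
  bits 10010000101111101110011100001001 = 2428430089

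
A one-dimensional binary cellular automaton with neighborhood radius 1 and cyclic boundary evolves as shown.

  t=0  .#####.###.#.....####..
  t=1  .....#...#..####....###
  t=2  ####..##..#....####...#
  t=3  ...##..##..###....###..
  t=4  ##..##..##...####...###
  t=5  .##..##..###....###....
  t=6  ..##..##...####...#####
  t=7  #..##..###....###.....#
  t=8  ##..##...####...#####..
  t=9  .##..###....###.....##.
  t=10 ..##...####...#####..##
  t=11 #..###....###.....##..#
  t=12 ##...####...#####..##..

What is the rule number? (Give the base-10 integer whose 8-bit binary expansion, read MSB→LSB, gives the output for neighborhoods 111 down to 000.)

81

  nb ###: next=.  (t=0,i=2, bit7=0)
  nb ##.: next=#  (t=0,i=5, bit6=1)
  nb #.#: next=.  (t=0,i=6, bit5=0)
  nb #..: next=#  (t=0,i=12, bit4=1)
  nb .##: next=.  (t=0,i=1, bit3=0)
  nb .#.: next=.  (t=0,i=11, bit2=0)
  nb ..#: next=.  (t=0,i=0, bit1=0)
  nb ...: next=#  (t=0,i=13, bit0=1)
  bits 01010001 = 81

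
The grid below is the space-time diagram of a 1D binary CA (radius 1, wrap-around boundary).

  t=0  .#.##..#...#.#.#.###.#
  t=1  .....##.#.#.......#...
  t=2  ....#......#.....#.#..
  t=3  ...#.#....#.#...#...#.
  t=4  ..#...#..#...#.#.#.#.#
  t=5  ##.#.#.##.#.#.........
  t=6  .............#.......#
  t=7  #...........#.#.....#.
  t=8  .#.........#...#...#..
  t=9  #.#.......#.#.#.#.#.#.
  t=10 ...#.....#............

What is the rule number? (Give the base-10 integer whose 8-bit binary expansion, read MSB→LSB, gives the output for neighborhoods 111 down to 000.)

146

  [7] ### => #  t=0,i=18
  [6] ##. => .  t=0,i=4
  [5] #.# => .  t=0,i=0
  [4] #.. => #  t=0,i=5
  [3] .## => .  t=0,i=3
  [2] .#. => .  t=0,i=1
  [1] ..# => #  t=0,i=6
  [0] ... => .  t=0,i=9
  bits 10010010 = 146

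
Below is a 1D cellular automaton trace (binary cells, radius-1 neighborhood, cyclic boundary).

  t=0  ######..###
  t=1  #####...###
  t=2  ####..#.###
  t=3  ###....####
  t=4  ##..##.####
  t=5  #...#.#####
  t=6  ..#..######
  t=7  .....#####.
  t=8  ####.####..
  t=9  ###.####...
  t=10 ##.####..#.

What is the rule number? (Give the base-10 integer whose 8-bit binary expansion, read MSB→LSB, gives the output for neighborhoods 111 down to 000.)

169

  [7] ### => #  t=0,i=0
  [6] ##. => .  t=0,i=5
  [5] #.# => #  t=2,i=7
  [4] #.. => .  t=0,i=6
  [3] .## => #  t=0,i=8
  [2] .#. => .  t=2,i=6
  [1] ..# => .  t=0,i=7
  [0] ... => #  t=1,i=6
  bits 10101001 = 169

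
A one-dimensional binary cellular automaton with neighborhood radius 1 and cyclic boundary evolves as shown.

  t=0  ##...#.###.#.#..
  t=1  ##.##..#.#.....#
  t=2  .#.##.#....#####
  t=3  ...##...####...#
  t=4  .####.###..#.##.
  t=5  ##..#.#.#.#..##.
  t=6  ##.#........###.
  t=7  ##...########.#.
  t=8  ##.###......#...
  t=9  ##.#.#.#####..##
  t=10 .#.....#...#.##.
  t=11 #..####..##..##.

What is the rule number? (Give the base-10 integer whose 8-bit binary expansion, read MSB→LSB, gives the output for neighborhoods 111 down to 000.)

  ### -> .   bit 7 = 0  t=0,i=8
  ##. -> #   bit 6 = 1  t=0,i=1
  #.# -> .   bit 5 = 0  t=0,i=6
  #.. -> .   bit 4 = 0  t=0,i=2
  .## -> #   bit 3 = 1  t=0,i=0
  .#. -> .   bit 2 = 0  t=0,i=5
  ..# -> #   bit 1 = 1  t=0,i=4
  ... -> #   bit 0 = 1  t=0,i=3
  bits 01001011 = 75

75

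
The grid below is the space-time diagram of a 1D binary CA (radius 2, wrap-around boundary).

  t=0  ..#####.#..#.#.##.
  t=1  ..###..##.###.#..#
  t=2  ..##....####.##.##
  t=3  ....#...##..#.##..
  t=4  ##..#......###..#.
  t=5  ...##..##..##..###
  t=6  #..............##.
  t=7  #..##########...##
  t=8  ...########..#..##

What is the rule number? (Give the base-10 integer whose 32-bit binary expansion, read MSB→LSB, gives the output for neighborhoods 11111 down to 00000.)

  #####|#  b31=1 t=0,i=4
  ####.|.  b30=0 t=0,i=5
  ###.#|.  b29=0 t=0,i=6
  ###..|.  b28=0 t=1,i=4
  ##.##|#  b27=1 t=1,i=9
  ##.#.|#  b26=1 t=0,i=7
  ##..#|.  b25=0 t=1,i=5
  ##...|#  b24=1 t=0,i=17
  #.###|#  b23=1 t=1,i=10
  #.##.|.  b22=0 t=0,i=15
  #.#.#|.  b21=0 t=0,i=13
  #.#..|#  b20=1 t=0,i=8
  #..##|.  b19=0 t=1,i=1
  #..#.|#  b18=1 t=0,i=10
  #...#|.  b17=0 t=0,i=0
  #....|.  b16=0 t=2,i=5
  .####|#  b15=1 t=0,i=3
  .###.|#  b14=1 t=1,i=3
  .##.#|#  b13=1 t=1,i=8
  .##..|.  b12=0 t=0,i=16
  .#.##|#  b11=1 t=0,i=14
  .#.#.|#  b10=1 t=0,i=12
  .#..#|.  b9=0 t=0,i=9
  .#...|.  b8=0 t=3,i=5
  ..###|#  b7=1 t=0,i=2
  ..##.|.  b6=0 t=1,i=7
  ..#.#|#  b5=1 t=0,i=11
  ..#..|#  b4=1 t=1,i=17
  ...##|.  b3=0 t=0,i=1
  ...#.|.  b2=0 t=3,i=3
  ....#|.  b1=0 t=2,i=6
  .....|#  b0=1 t=3,i=0
  bits 10001101100101001110110010110001 = 2375347377

2375347377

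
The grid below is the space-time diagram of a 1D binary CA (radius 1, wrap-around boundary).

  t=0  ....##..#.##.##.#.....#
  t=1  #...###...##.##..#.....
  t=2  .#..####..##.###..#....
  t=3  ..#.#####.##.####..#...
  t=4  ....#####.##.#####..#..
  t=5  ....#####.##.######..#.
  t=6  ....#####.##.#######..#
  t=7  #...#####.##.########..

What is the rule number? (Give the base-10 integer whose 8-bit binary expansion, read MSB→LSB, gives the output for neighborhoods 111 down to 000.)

216

  ###|#  b7=1 t=1,i=5
  ##.|#  b6=1 t=0,i=5
  #.#|.  b5=0 t=0,i=9
  #..|#  b4=1 t=0,i=0
  .##|#  b3=1 t=0,i=4
  .#.|.  b2=0 t=0,i=8
  ..#|.  b1=0 t=0,i=3
  ...|.  b0=0 t=0,i=1
  bits 11011000 = 216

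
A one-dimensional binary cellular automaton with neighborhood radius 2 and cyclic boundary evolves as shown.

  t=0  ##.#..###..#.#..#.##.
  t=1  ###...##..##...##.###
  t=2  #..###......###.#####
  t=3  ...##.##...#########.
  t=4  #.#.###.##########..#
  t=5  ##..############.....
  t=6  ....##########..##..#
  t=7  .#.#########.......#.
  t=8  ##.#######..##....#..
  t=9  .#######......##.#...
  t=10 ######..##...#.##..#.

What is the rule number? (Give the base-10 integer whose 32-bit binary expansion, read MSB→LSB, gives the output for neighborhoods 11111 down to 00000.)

  #####|#  b31=1 t=1,i=0
  ####.|.  b30=0 t=1,i=1
  ###.#|#  b29=1 t=2,i=14
  ###..|.  b28=0 t=0,i=8
  ##.##|#  b27=1 t=0,i=20
  ##.#.|#  b26=1 t=0,i=2
  ##..#|.  b25=0 t=0,i=9
  ##...|#  b24=1 t=1,i=3
  #.###|#  b23=1 t=1,i=18
  #.##.|#  b22=1 t=0,i=0
  #.#.#|.  b21=0 t=4,i=2
  #.#..|.  b20=0 t=0,i=3
  #..##|.  b19=0 t=0,i=5
  #..#.|#  b18=1 t=0,i=10
  #...#|#  b17=1 t=1,i=4
  #....|#  b16=1 t=2,i=7
  .####|#  b15=1 t=1,i=19
  .###.|#  b14=1 t=0,i=7
  .##.#|#  b13=1 t=0,i=1
  .##..|.  b12=0 t=1,i=7
  .#.##|.  b11=0 t=0,i=17
  .#.#.|.  b10=0 t=0,i=12
  .#..#|.  b9=0 t=0,i=4
  .#...|.  b8=0 t=6,i=0
  ..###|#  b7=1 t=0,i=6
  ..##.|.  b6=0 t=1,i=6
  ..#.#|#  b5=1 t=0,i=11
  ..#..|.  b4=0 t=6,i=20
  ...##|#  b3=1 t=1,i=5
  ...#.|#  b2=1 t=7,i=18
  ....#|.  b1=0 t=2,i=10
  .....|.  b0=0 t=2,i=8
  bits 10101101110001111110000010101100 = 2915557548

2915557548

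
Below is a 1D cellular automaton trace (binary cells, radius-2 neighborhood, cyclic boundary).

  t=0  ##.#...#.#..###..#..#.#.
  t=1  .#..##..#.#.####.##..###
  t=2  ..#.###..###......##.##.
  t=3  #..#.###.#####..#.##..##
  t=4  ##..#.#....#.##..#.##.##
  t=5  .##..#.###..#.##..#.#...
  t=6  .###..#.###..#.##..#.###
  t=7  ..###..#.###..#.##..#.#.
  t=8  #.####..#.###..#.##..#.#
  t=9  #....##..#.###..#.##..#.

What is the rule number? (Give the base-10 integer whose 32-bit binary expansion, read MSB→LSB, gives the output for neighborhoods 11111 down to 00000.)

2468577234

  nb #####: next=#  (t=3,i=11, bit31=1)
  nb ####.: next=.  (t=1,i=14, bit30=0)
  nb ###.#: next=.  (t=1,i=15, bit29=0)
  nb ###..: next=#  (t=0,i=14, bit28=1)
  nb ##.##: next=.  (t=1,i=16, bit27=0)
  nb ##.#.: next=.  (t=0,i=2, bit26=0)
  nb ##..#: next=#  (t=0,i=15, bit25=1)
  nb ##...: next=#  (t=2,i=12, bit24=1)
  nb #.###: next=.  (t=1,i=12, bit23=0)
  nb #.##.: next=.  (t=0,i=0, bit22=0)
  nb #.#.#: next=#  (t=0,i=22, bit21=1)
  nb #.#..: next=.  (t=0,i=3, bit20=0)
  nb #..##: next=.  (t=0,i=11, bit19=0)
  nb #..#.: next=.  (t=0,i=16, bit18=0)
  nb #...#: next=#  (t=0,i=5, bit17=1)
  nb #....: next=#  (t=2,i=13, bit16=1)
  nb .####: next=.  (t=1,i=13, bit15=0)
  nb .###.: next=#  (t=0,i=13, bit14=1)
  nb .##.#: next=#  (t=0,i=1, bit13=1)
  nb .##..: next=#  (t=1,i=5, bit12=1)
  nb .#.##: next=#  (t=0,i=23, bit11=1)
  nb .#.#.: next=#  (t=0,i=8, bit10=1)
  nb .#..#: next=#  (t=0,i=10, bit9=1)
  nb .#...: next=#  (t=0,i=4, bit8=1)
  nb ..###: next=#  (t=0,i=12, bit7=1)
  nb ..##.: next=#  (t=1,i=4, bit6=1)
  nb ..#.#: next=.  (t=0,i=7, bit5=0)
  nb ..#..: next=#  (t=0,i=17, bit4=1)
  nb ...##: next=.  (t=2,i=17, bit3=0)
  nb ...#.: next=.  (t=0,i=6, bit2=0)
  nb ....#: next=#  (t=2,i=16, bit1=1)
  nb .....: next=.  (t=2,i=14, bit0=0)
  bits 10010011001000110111111111010010 = 2468577234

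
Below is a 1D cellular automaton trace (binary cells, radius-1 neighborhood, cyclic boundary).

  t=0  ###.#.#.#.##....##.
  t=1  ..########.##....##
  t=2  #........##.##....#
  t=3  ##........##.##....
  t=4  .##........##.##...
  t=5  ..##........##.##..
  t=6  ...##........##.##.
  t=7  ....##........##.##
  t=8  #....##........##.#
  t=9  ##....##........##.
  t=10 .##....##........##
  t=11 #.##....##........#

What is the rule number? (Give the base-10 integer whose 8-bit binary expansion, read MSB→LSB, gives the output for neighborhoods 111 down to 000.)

  [7] ### => .  t=0,i=1
  [6] ##. => #  t=0,i=2
  [5] #.# => #  t=0,i=3
  [4] #.. => #  t=0,i=12
  [3] .## => .  t=0,i=0
  [2] .#. => #  t=0,i=4
  [1] ..# => .  t=0,i=15
  [0] ... => .  t=0,i=13
  bits 01110100 = 116

116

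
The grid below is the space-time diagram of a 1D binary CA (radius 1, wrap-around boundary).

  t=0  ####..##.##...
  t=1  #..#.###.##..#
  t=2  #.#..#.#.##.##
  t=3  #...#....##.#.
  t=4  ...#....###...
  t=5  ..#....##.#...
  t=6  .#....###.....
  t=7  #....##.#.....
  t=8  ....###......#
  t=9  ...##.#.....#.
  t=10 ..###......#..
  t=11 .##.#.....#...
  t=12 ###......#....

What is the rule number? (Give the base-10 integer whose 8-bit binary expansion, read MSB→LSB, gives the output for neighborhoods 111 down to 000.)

  [7] ### => .  t=0,i=1
  [6] ##. => #  t=0,i=3
  [5] #.# => .  t=0,i=8
  [4] #.. => .  t=0,i=4
  [3] .## => #  t=0,i=0
  [2] .#. => .  t=1,i=3
  [1] ..# => #  t=0,i=5
  [0] ... => .  t=0,i=12
  bits 01001010 = 74

74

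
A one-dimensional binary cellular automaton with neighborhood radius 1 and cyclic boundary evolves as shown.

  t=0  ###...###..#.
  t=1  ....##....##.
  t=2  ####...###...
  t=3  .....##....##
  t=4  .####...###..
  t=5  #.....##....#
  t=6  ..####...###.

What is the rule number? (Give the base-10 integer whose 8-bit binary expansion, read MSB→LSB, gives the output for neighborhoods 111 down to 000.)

  ###|.  b7=0 t=0,i=1
  ##.|.  b6=0 t=0,i=2
  #.#|.  b5=0 t=0,i=12
  #..|.  b4=0 t=0,i=3
  .##|.  b3=0 t=0,i=0
  .#.|#  b2=1 t=0,i=11
  ..#|#  b1=1 t=0,i=5
  ...|#  b0=1 t=0,i=4
  bits 00000111 = 7

7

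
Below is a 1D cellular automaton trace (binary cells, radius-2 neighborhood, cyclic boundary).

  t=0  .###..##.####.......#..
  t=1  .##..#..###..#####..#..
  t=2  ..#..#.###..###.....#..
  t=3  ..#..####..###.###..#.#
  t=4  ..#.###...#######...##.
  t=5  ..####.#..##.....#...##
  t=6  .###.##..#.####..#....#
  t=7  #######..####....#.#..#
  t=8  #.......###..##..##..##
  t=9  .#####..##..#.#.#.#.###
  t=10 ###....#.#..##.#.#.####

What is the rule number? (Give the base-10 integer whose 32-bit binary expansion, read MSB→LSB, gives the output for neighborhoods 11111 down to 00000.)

768203953

  [31] ##### => .  t=1,i=15
  [30] ####. => .  t=0,i=11
  [29] ###.# => #  t=3,i=13
  [28] ###.. => .  t=0,i=3
  [27] ##.## => #  t=0,i=8
  [26] ##.#. => #  t=5,i=6
  [25] ##..# => .  t=0,i=4
  [24] ##... => #  t=0,i=13
  [23] #.### => #  t=0,i=9
  [22] #.##. => #  t=6,i=5
  [21] #.#.# => .  t=9,i=14
  [20] #.#.. => .  t=3,i=22
  [19] #..## => #  t=0,i=5
  [18] #..#. => .  t=1,i=4
  [17] #...# => .  t=0,i=22
  [16] #.... => #  t=0,i=14
  [15] .#### => #  t=0,i=10
  [14] .###. => #  t=0,i=2
  [13] .##.# => .  t=0,i=7
  [12] .##.. => #  t=1,i=2
  [11] .#.## => #  t=2,i=6
  [10] .#.#. => #  t=3,i=21
  [9] .#..# => .  t=1,i=6
  [8] .#... => .  t=0,i=21
  [7] ..### => #  t=0,i=1
  [6] ..##. => .  t=0,i=6
  [5] ..#.# => #  t=2,i=5
  [4] ..#.. => #  t=0,i=20
  [3] ...## => .  t=0,i=0
  [2] ...#. => .  t=0,i=19
  [1] ....# => .  t=0,i=18
  [0] ..... => #  t=0,i=15
  bits 00101101110010011101110010110001 = 768203953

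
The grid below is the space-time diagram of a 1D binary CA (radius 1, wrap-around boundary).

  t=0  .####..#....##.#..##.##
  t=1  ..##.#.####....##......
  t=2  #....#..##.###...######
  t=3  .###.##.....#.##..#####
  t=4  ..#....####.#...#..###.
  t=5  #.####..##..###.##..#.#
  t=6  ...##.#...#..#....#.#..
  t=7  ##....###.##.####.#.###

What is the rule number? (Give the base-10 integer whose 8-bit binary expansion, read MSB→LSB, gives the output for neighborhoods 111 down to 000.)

149

  [7] ### => #  t=0,i=2
  [6] ##. => .  t=0,i=4
  [5] #.# => .  t=0,i=0
  [4] #.. => #  t=0,i=5
  [3] .## => .  t=0,i=1
  [2] .#. => #  t=0,i=7
  [1] ..# => .  t=0,i=6
  [0] ... => #  t=0,i=9
  bits 10010101 = 149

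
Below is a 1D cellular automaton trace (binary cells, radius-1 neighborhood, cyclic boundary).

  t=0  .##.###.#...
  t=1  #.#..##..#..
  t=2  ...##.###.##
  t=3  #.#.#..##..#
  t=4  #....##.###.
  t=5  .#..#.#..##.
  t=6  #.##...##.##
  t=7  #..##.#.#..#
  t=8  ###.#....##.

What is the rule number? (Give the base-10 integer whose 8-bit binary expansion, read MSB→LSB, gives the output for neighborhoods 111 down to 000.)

  ### -> #   bit 7 = 1  t=0,i=5
  ##. -> #   bit 6 = 1  t=0,i=2
  #.# -> .   bit 5 = 0  t=0,i=3
  #.. -> #   bit 4 = 1  t=0,i=9
  .## -> .   bit 3 = 0  t=0,i=1
  .#. -> .   bit 2 = 0  t=0,i=8
  ..# -> #   bit 1 = 1  t=0,i=0
  ... -> .   bit 0 = 0  t=0,i=10
  bits 11010010 = 210

210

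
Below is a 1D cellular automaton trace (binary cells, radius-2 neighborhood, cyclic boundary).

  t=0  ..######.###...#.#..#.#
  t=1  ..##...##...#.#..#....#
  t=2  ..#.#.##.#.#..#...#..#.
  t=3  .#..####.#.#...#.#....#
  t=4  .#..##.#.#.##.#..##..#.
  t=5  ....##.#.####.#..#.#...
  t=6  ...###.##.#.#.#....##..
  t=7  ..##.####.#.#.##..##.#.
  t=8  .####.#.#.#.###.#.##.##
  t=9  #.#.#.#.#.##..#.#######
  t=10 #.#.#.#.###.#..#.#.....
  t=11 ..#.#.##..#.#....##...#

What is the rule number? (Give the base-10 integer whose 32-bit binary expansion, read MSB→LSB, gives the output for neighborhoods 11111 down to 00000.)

728803788

  [31] ##### => .  t=0,i=4
  [30] ####. => .  t=0,i=6
  [29] ###.# => #  t=0,i=7
  [28] ###.. => .  t=0,i=11
  [27] ##.## => #  t=0,i=8
  [26] ##.#. => .  t=2,i=8
  [25] ##..# => #  t=4,i=19
  [24] ##... => #  t=0,i=12
  [23] #.### => .  t=0,i=9
  [22] #.##. => #  t=2,i=6
  [21] #.#.# => #  t=2,i=4
  [20] #.#.. => #  t=0,i=17
  [19] #..## => .  t=0,i=1
  [18] #..#. => .  t=0,i=19
  [17] #...# => .  t=0,i=13
  [16] #.... => .  t=1,i=19
  [15] .#### => #  t=0,i=3
  [14] .###. => .  t=0,i=10
  [13] .##.# => #  t=2,i=7
  [12] .##.. => .  t=1,i=3
  [11] .#.## => #  t=2,i=5
  [10] .#.#. => .  t=0,i=16
  [9] .#..# => .  t=0,i=0
  [8] .#... => #  t=1,i=18
  [7] ..### => #  t=0,i=2
  [6] ..##. => #  t=1,i=2
  [5] ..#.# => .  t=0,i=15
  [4] ..#.. => .  t=1,i=17
  [3] ...## => #  t=1,i=6
  [2] ...#. => #  t=0,i=14
  [1] ....# => .  t=1,i=20
  [0] ..... => .  t=5,i=0
  bits 00101011011100001010100111001100 = 728803788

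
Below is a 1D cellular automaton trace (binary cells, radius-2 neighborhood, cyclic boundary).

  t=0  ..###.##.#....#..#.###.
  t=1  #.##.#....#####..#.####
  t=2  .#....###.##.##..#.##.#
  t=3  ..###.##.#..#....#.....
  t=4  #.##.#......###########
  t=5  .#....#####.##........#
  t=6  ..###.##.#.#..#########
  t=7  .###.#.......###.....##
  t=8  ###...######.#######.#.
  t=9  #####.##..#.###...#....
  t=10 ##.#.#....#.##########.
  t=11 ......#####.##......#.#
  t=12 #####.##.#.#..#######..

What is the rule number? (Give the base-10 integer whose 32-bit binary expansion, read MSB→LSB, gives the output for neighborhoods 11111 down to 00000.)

1502331383

  nb #####: next=.  (t=1,i=12, bit31=0)
  nb ####.: next=#  (t=1,i=13, bit30=1)
  nb ###.#: next=.  (t=0,i=4, bit29=0)
  nb ###..: next=#  (t=0,i=21, bit28=1)
  nb ##.##: next=#  (t=0,i=5, bit27=1)
  nb ##.#.: next=.  (t=0,i=8, bit26=0)
  nb ##..#: next=.  (t=1,i=15, bit25=0)
  nb ##...: next=#  (t=0,i=22, bit24=1)
  nb #.###: next=#  (t=0,i=19, bit23=1)
  nb #.##.: next=.  (t=0,i=6, bit22=0)
  nb #.#.#: next=.  (t=2,i=22, bit21=0)
  nb #.#..: next=.  (t=0,i=9, bit20=0)
  nb #..##: next=#  (t=6,i=1, bit19=1)
  nb #..#.: next=.  (t=0,i=16, bit18=0)
  nb #...#: next=#  (t=0,i=0, bit17=1)
  nb #....: next=#  (t=0,i=11, bit16=1)
  nb .####: next=#  (t=1,i=11, bit15=1)
  nb .###.: next=#  (t=0,i=3, bit14=1)
  nb .##.#: next=.  (t=0,i=7, bit13=0)
  nb .##..: next=.  (t=2,i=14, bit12=0)
  nb .#.##: next=.  (t=0,i=18, bit11=0)
  nb .#.#.: next=.  (t=2,i=0, bit10=0)
  nb .#..#: next=.  (t=0,i=15, bit9=0)
  nb .#...: next=#  (t=0,i=10, bit8=1)
  nb ..###: next=#  (t=0,i=2, bit7=1)
  nb ..##.: next=#  (t=7,i=21, bit6=1)
  nb ..#.#: next=#  (t=0,i=17, bit5=1)
  nb ..#..: next=#  (t=0,i=14, bit4=1)
  nb ...##: next=.  (t=0,i=1, bit3=0)
  nb ...#.: next=#  (t=0,i=13, bit2=1)
  nb ....#: next=#  (t=0,i=12, bit1=1)
  nb .....: next=#  (t=3,i=20, bit0=1)
  bits 01011001100010111100000111110111 = 1502331383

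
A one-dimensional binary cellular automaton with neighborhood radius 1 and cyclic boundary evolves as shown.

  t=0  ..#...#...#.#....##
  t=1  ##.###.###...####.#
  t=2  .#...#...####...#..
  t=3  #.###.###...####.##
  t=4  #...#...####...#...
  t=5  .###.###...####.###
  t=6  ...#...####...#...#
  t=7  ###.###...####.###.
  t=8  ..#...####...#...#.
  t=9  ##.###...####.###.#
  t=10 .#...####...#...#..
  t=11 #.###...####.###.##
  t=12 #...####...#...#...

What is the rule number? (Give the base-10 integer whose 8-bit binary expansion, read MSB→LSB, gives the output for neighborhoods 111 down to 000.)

83

  ### -> .   bit 7 = 0  t=1,i=0
  ##. -> #   bit 6 = 1  t=0,i=18
  #.# -> .   bit 5 = 0  t=0,i=11
  #.. -> #   bit 4 = 1  t=0,i=0
  .## -> .   bit 3 = 0  t=0,i=17
  .#. -> .   bit 2 = 0  t=0,i=2
  ..# -> #   bit 1 = 1  t=0,i=1
  ... -> #   bit 0 = 1  t=0,i=4
  bits 01010011 = 83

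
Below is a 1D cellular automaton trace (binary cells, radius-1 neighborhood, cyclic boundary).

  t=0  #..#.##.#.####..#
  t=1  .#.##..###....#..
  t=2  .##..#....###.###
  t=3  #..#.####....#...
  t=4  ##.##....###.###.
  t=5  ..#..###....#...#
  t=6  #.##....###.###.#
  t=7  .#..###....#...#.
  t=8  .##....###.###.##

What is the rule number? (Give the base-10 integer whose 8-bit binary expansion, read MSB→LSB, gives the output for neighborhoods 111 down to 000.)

  [7] ### => .  t=0,i=11
  [6] ##. => .  t=0,i=0
  [5] #.# => #  t=0,i=4
  [4] #.. => #  t=0,i=1
  [3] .## => .  t=0,i=5
  [2] .#. => #  t=0,i=3
  [1] ..# => .  t=0,i=2
  [0] ... => #  t=1,i=11
  bits 00110101 = 53

53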